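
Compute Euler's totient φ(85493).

78016

Factor: 85493 = 17 · 47 · 107.
φ(85493) = (17−1) · (47−1) · (107−1) = 16 · 46 · 106 = 78016.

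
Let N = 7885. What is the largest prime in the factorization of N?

7885 = 5 · 1577
1577 = 19 · 83
83 is prime.
So 7885 = 5 · 19 · 83; the largest prime factor is 83.

83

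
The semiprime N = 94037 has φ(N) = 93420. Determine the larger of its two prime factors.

φ(n) = (p−1)(q−1) = n − (p+q) + 1, so p + q = 94037 − 93420 + 1 = 618.
p and q are the roots of t² − 618t + 94037 = 0.
Discriminant: 618² − 4·94037 = 381924 − 376148 = 5776; √5776 = 76.
q = (618 − 76)/2 = 271, p = (618 + 76)/2 = 347.
Check: 271 · 347 = 94037.

347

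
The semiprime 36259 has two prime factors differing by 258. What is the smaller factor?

Since p = q + 258, we have 36259 = q(q + 258), so q² + 258q − 36259 = 0.
Discriminant: 258² + 4·36259 = 66564 + 145036 = 211600; √211600 = 460.
q = (−258 + 460)/2 = 101, and p = q + 258 = 359.
Check: 101 · 359 = 36259.

101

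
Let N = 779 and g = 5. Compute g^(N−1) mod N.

5^1 ≡ 5 (mod 779)
5^2 ≡ 5^2 = 25 ≡ 25 (mod 779)
5^4 ≡ 25^2 = 625 ≡ 625 (mod 779)
5^8 ≡ 625^2 = 390625 ≡ 346 (mod 779)
5^16 ≡ 346^2 = 119716 ≡ 529 (mod 779)
5^32 ≡ 529^2 = 279841 ≡ 180 (mod 779)
5^64 ≡ 180^2 = 32400 ≡ 461 (mod 779)
5^128 ≡ 461^2 = 212521 ≡ 633 (mod 779)
5^256 ≡ 633^2 = 400689 ≡ 283 (mod 779)
5^512 ≡ 283^2 = 80089 ≡ 631 (mod 779)
778 = 512 + 256 + 8 + 2 in binary powers of 2.
So 5^778 ≡ 631 · 283 · 346 · 25 ≡ 720 (mod 779).
Since 720 ≠ 1, base 5 is a Fermat witness: 779 is composite.

720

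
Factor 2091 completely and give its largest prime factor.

2091 = 3 · 697
697 = 17 · 41
41 is prime.
So 2091 = 3 · 17 · 41; the largest prime factor is 41.

41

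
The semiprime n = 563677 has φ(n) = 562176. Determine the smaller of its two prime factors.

733

φ(n) = (p−1)(q−1) = n − (p+q) + 1, so p + q = 563677 − 562176 + 1 = 1502.
p and q are the roots of t² − 1502t + 563677 = 0.
Discriminant: 1502² − 4·563677 = 2256004 − 2254708 = 1296; √1296 = 36.
q = (1502 − 36)/2 = 733, p = (1502 + 36)/2 = 769.
Check: 733 · 769 = 563677.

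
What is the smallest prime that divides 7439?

43

7439 is odd.
Digit sum 23, not divisible by 3.
Ends in 9: not divisible by 5.
7: 7439 = 7·1062 + 5
11: 7439 = 11·676 + 3
13: 7439 = 13·572 + 3
17: 7439 = 17·437 + 10
19: 7439 = 19·391 + 10
23: 7439 = 23·323 + 10
29: 7439 = 29·256 + 15
31: 7439 = 31·239 + 30
37: 7439 = 37·201 + 2
41: 7439 = 41·181 + 18
43: 7439 = 43·173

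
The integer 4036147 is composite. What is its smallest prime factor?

67

4036147 is odd.
Digit sum 25, not divisible by 3.
Ends in 7: not divisible by 5.
7: 4036147 = 7·576592 + 3
11: 4036147 = 11·366922 + 5
13: 4036147 = 13·310472 + 11
17: 4036147 = 17·237420 + 7
19: 4036147 = 19·212428 + 15
23: 4036147 = 23·175484 + 15
29: 4036147 = 29·139177 + 14
31: 4036147 = 31·130198 + 9
37: 4036147 = 37·109085 + 2
41: 4036147 = 41·98442 + 25
43: 4036147 = 43·93863 + 38
47: 4036147 = 47·85875 + 22
53: 4036147 = 53·76153 + 38
59: 4036147 = 59·68409 + 16
61: 4036147 = 61·66166 + 21
67: 4036147 = 67·60241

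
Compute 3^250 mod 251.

3^1 ≡ 3 (mod 251)
3^2 ≡ 3^2 = 9 ≡ 9 (mod 251)
3^4 ≡ 9^2 = 81 ≡ 81 (mod 251)
3^8 ≡ 81^2 = 6561 ≡ 35 (mod 251)
3^16 ≡ 35^2 = 1225 ≡ 221 (mod 251)
3^32 ≡ 221^2 = 48841 ≡ 147 (mod 251)
3^64 ≡ 147^2 = 21609 ≡ 23 (mod 251)
3^128 ≡ 23^2 = 529 ≡ 27 (mod 251)
250 = 128 + 64 + 32 + 16 + 8 + 2 in binary powers of 2.
So 3^250 ≡ 27 · 23 · 147 · 221 · 35 · 9 ≡ 1 (mod 251).
Since the result is 1, base 3 gives no evidence that 251 is composite.

1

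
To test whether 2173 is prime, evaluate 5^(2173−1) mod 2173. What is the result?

1369

5^1 ≡ 5 (mod 2173)
5^2 ≡ 5^2 = 25 ≡ 25 (mod 2173)
5^4 ≡ 25^2 = 625 ≡ 625 (mod 2173)
5^8 ≡ 625^2 = 390625 ≡ 1658 (mod 2173)
5^16 ≡ 1658^2 = 2748964 ≡ 119 (mod 2173)
5^32 ≡ 119^2 = 14161 ≡ 1123 (mod 2173)
5^64 ≡ 1123^2 = 1261129 ≡ 789 (mod 2173)
5^128 ≡ 789^2 = 622521 ≡ 1043 (mod 2173)
5^256 ≡ 1043^2 = 1087849 ≡ 1349 (mod 2173)
5^512 ≡ 1349^2 = 1819801 ≡ 1000 (mod 2173)
5^1024 ≡ 1000^2 = 1000000 ≡ 420 (mod 2173)
5^2048 ≡ 420^2 = 176400 ≡ 387 (mod 2173)
2172 = 2048 + 64 + 32 + 16 + 8 + 4 in binary powers of 2.
So 5^2172 ≡ 387 · 789 · 1123 · 119 · 1658 · 625 ≡ 1369 (mod 2173).
Since 1369 ≠ 1, base 5 is a Fermat witness: 2173 is composite.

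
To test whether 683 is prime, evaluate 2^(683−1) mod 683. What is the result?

2^1 ≡ 2 (mod 683)
2^2 ≡ 2^2 = 4 ≡ 4 (mod 683)
2^4 ≡ 4^2 = 16 ≡ 16 (mod 683)
2^8 ≡ 16^2 = 256 ≡ 256 (mod 683)
2^16 ≡ 256^2 = 65536 ≡ 651 (mod 683)
2^32 ≡ 651^2 = 423801 ≡ 341 (mod 683)
2^64 ≡ 341^2 = 116281 ≡ 171 (mod 683)
2^128 ≡ 171^2 = 29241 ≡ 555 (mod 683)
2^256 ≡ 555^2 = 308025 ≡ 675 (mod 683)
2^512 ≡ 675^2 = 455625 ≡ 64 (mod 683)
682 = 512 + 128 + 32 + 8 + 2 in binary powers of 2.
So 2^682 ≡ 64 · 555 · 341 · 256 · 4 ≡ 1 (mod 683).
Since the result is 1, base 2 gives no evidence that 683 is composite.

1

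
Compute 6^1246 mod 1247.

6^1 ≡ 6 (mod 1247)
6^2 ≡ 6^2 = 36 ≡ 36 (mod 1247)
6^4 ≡ 36^2 = 1296 ≡ 49 (mod 1247)
6^8 ≡ 49^2 = 2401 ≡ 1154 (mod 1247)
6^16 ≡ 1154^2 = 1331716 ≡ 1167 (mod 1247)
6^32 ≡ 1167^2 = 1361889 ≡ 165 (mod 1247)
6^64 ≡ 165^2 = 27225 ≡ 1038 (mod 1247)
6^128 ≡ 1038^2 = 1077444 ≡ 36 (mod 1247)
6^256 ≡ 36^2 = 1296 ≡ 49 (mod 1247)
6^512 ≡ 49^2 = 2401 ≡ 1154 (mod 1247)
6^1024 ≡ 1154^2 = 1331716 ≡ 1167 (mod 1247)
1246 = 1024 + 128 + 64 + 16 + 8 + 4 + 2 in binary powers of 2.
So 6^1246 ≡ 1167 · 36 · 1038 · 1167 · 1154 · 49 · 36 ≡ 436 (mod 1247).
Since 436 ≠ 1, base 6 is a Fermat witness: 1247 is composite.

436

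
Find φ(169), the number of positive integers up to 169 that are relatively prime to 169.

Factor: 169 = 13^2.
φ(169) = 13^1·(13−1) = 156.

156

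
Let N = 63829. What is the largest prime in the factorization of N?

71

63829 = 29 · 2201
2201 = 31 · 71
71 is prime.
So 63829 = 29 · 31 · 71; the largest prime factor is 71.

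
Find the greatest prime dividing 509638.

509638 = 2 · 254819
254819 = 37 · 6887
6887 = 71 · 97
97 is prime.
So 509638 = 2 · 37 · 71 · 97; the largest prime factor is 97.

97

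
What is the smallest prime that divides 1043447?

47

1043447 is odd.
Digit sum 23, not divisible by 3.
Ends in 7: not divisible by 5.
7: 1043447 = 7·149063 + 6
11: 1043447 = 11·94858 + 9
13: 1043447 = 13·80265 + 2
17: 1043447 = 17·61379 + 4
19: 1043447 = 19·54918 + 5
23: 1043447 = 23·45367 + 6
29: 1043447 = 29·35980 + 27
31: 1043447 = 31·33659 + 18
37: 1043447 = 37·28201 + 10
41: 1043447 = 41·25449 + 38
43: 1043447 = 43·24266 + 9
47: 1043447 = 47·22201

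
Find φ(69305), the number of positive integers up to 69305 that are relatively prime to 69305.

54448

Factor: 69305 = 5 · 83 · 167.
φ(69305) = (5−1) · (83−1) · (167−1) = 4 · 82 · 166 = 54448.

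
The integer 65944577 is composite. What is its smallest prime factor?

65944577 is odd.
Digit sum 47, not divisible by 3.
Ends in 7: not divisible by 5.
7: 65944577 = 7·9420653 + 6
11: 65944577 = 11·5994961 + 6
13: 65944577 = 13·5072659 + 10
17: 65944577 = 17·3879092 + 13
19: 65944577 = 19·3470767 + 4
23: 65944577 = 23·2867155 + 12
29: 65944577 = 29·2273950 + 27
31: 65944577 = 31·2127244 + 13
37: 65944577 = 37·1782285 + 32
41: 65944577 = 41·1608404 + 13
43: 65944577 = 43·1533594 + 35
47: 65944577 = 47·1403076 + 5
53: 65944577 = 53·1244237 + 16
59: 65944577 = 59·1117704 + 41
61: 65944577 = 61·1081058 + 39
67: 65944577 = 67·984247 + 28
71: 65944577 = 71·928796 + 61
73: 65944577 = 73·903350 + 27
79: 65944577 = 79·834741 + 38
83: 65944577 = 83·794512 + 81
89: 65944577 = 89·740950 + 27
97: 65944577 = 97·679841

97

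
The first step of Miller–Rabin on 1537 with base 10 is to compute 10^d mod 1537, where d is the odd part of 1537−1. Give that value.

1537 − 1 = 1536 = 2^9 · 3, so d = 3.
10^1 ≡ 10 (mod 1537)
10^2 ≡ 10^2 = 100 ≡ 100 (mod 1537)
3 = 2 + 1 in binary powers of 2.
So 10^3 ≡ 100 · 10 ≡ 1000 (mod 1537).
Squaring chain: 1000 → 950 → 281 → 574 → 558 → 890 → 545 → 384 → 1441; never reaches −1, so base 10 is a Miller–Rabin witness that 1537 is composite.

1000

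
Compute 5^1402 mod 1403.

5^1 ≡ 5 (mod 1403)
5^2 ≡ 5^2 = 25 ≡ 25 (mod 1403)
5^4 ≡ 25^2 = 625 ≡ 625 (mod 1403)
5^8 ≡ 625^2 = 390625 ≡ 591 (mod 1403)
5^16 ≡ 591^2 = 349281 ≡ 1337 (mod 1403)
5^32 ≡ 1337^2 = 1787569 ≡ 147 (mod 1403)
5^64 ≡ 147^2 = 21609 ≡ 564 (mod 1403)
5^128 ≡ 564^2 = 318096 ≡ 1018 (mod 1403)
5^256 ≡ 1018^2 = 1036324 ≡ 910 (mod 1403)
5^512 ≡ 910^2 = 828100 ≡ 330 (mod 1403)
5^1024 ≡ 330^2 = 108900 ≡ 869 (mod 1403)
1402 = 1024 + 256 + 64 + 32 + 16 + 8 + 2 in binary powers of 2.
So 5^1402 ≡ 869 · 910 · 564 · 147 · 1337 · 591 · 25 ≡ 992 (mod 1403).
Since 992 ≠ 1, base 5 is a Fermat witness: 1403 is composite.

992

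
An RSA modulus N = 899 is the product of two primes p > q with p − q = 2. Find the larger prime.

31

Since p = q + 2, we have 899 = q(q + 2), so q² + 2q − 899 = 0.
Discriminant: 2² + 4·899 = 4 + 3596 = 3600; √3600 = 60.
q = (−2 + 60)/2 = 29, and p = q + 2 = 31.
Check: 29 · 31 = 899.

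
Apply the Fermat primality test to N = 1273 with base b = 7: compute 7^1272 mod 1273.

7^1 ≡ 7 (mod 1273)
7^2 ≡ 7^2 = 49 ≡ 49 (mod 1273)
7^4 ≡ 49^2 = 2401 ≡ 1128 (mod 1273)
7^8 ≡ 1128^2 = 1272384 ≡ 657 (mod 1273)
7^16 ≡ 657^2 = 431649 ≡ 102 (mod 1273)
7^32 ≡ 102^2 = 10404 ≡ 220 (mod 1273)
7^64 ≡ 220^2 = 48400 ≡ 26 (mod 1273)
7^128 ≡ 26^2 = 676 ≡ 676 (mod 1273)
7^256 ≡ 676^2 = 456976 ≡ 1242 (mod 1273)
7^512 ≡ 1242^2 = 1542564 ≡ 961 (mod 1273)
7^1024 ≡ 961^2 = 923521 ≡ 596 (mod 1273)
1272 = 1024 + 128 + 64 + 32 + 16 + 8 in binary powers of 2.
So 7^1272 ≡ 596 · 676 · 26 · 220 · 102 · 657 ≡ 1179 (mod 1273).
Since 1179 ≠ 1, base 7 is a Fermat witness: 1273 is composite.

1179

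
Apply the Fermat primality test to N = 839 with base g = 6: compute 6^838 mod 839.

6^1 ≡ 6 (mod 839)
6^2 ≡ 6^2 = 36 ≡ 36 (mod 839)
6^4 ≡ 36^2 = 1296 ≡ 457 (mod 839)
6^8 ≡ 457^2 = 208849 ≡ 777 (mod 839)
6^16 ≡ 777^2 = 603729 ≡ 488 (mod 839)
6^32 ≡ 488^2 = 238144 ≡ 707 (mod 839)
6^64 ≡ 707^2 = 499849 ≡ 644 (mod 839)
6^128 ≡ 644^2 = 414736 ≡ 270 (mod 839)
6^256 ≡ 270^2 = 72900 ≡ 746 (mod 839)
6^512 ≡ 746^2 = 556516 ≡ 259 (mod 839)
838 = 512 + 256 + 64 + 4 + 2 in binary powers of 2.
So 6^838 ≡ 259 · 746 · 644 · 457 · 36 ≡ 1 (mod 839).
Since the result is 1, base 6 gives no evidence that 839 is composite.

1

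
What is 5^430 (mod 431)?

5^1 ≡ 5 (mod 431)
5^2 ≡ 5^2 = 25 ≡ 25 (mod 431)
5^4 ≡ 25^2 = 625 ≡ 194 (mod 431)
5^8 ≡ 194^2 = 37636 ≡ 139 (mod 431)
5^16 ≡ 139^2 = 19321 ≡ 357 (mod 431)
5^32 ≡ 357^2 = 127449 ≡ 304 (mod 431)
5^64 ≡ 304^2 = 92416 ≡ 182 (mod 431)
5^128 ≡ 182^2 = 33124 ≡ 368 (mod 431)
5^256 ≡ 368^2 = 135424 ≡ 90 (mod 431)
430 = 256 + 128 + 32 + 8 + 4 + 2 in binary powers of 2.
So 5^430 ≡ 90 · 368 · 304 · 139 · 194 · 25 ≡ 1 (mod 431).
Since the result is 1, base 5 gives no evidence that 431 is composite.

1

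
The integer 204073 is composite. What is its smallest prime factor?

204073 is odd.
Digit sum 16, not divisible by 3.
Ends in 3: not divisible by 5.
7: 204073 = 7·29153 + 2
11: 204073 = 11·18552 + 1
13: 204073 = 13·15697 + 12
17: 204073 = 17·12004 + 5
19: 204073 = 19·10740 + 13
23: 204073 = 23·8872 + 17
29: 204073 = 29·7037

29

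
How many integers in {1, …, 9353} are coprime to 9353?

9108

Factor: 9353 = 47 · 199.
φ(9353) = (47−1) · (199−1) = 46 · 198 = 9108.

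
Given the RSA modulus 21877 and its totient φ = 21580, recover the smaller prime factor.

131

φ(n) = (p−1)(q−1) = n − (p+q) + 1, so p + q = 21877 − 21580 + 1 = 298.
p and q are the roots of t² − 298t + 21877 = 0.
Discriminant: 298² − 4·21877 = 88804 − 87508 = 1296; √1296 = 36.
q = (298 − 36)/2 = 131, p = (298 + 36)/2 = 167.
Check: 131 · 167 = 21877.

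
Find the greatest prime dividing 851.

37

851 = 23 · 37
37 is prime.
So 851 = 23 · 37; the largest prime factor is 37.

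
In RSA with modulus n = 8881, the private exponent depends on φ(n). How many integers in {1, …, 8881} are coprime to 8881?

8692

Factor: 8881 = 83 · 107.
φ(8881) = (83−1) · (107−1) = 82 · 106 = 8692.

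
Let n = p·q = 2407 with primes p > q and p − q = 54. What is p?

83

Since p = q + 54, we have 2407 = q(q + 54), so q² + 54q − 2407 = 0.
Discriminant: 54² + 4·2407 = 2916 + 9628 = 12544; √12544 = 112.
q = (−54 + 112)/2 = 29, and p = q + 54 = 83.
Check: 29 · 83 = 2407.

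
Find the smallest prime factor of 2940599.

53

2940599 is odd.
Digit sum 38, not divisible by 3.
Ends in 9: not divisible by 5.
7: 2940599 = 7·420085 + 4
11: 2940599 = 11·267327 + 2
13: 2940599 = 13·226199 + 12
17: 2940599 = 17·172976 + 7
19: 2940599 = 19·154768 + 7
23: 2940599 = 23·127852 + 3
29: 2940599 = 29·101399 + 28
31: 2940599 = 31·94858 + 1
37: 2940599 = 37·79475 + 24
41: 2940599 = 41·71721 + 38
43: 2940599 = 43·68386 + 1
47: 2940599 = 47·62565 + 44
53: 2940599 = 53·55483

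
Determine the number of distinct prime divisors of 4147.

4147 = 11 · 377
377 = 13 · 29
4147 = 11 · 13 · 29, which has 3 distinct prime factors.

3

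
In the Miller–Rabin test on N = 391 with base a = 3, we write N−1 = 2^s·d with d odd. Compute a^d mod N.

391 − 1 = 390 = 2^1 · 195, so d = 195.
3^1 ≡ 3 (mod 391)
3^2 ≡ 3^2 = 9 ≡ 9 (mod 391)
3^4 ≡ 9^2 = 81 ≡ 81 (mod 391)
3^8 ≡ 81^2 = 6561 ≡ 305 (mod 391)
3^16 ≡ 305^2 = 93025 ≡ 358 (mod 391)
3^32 ≡ 358^2 = 128164 ≡ 307 (mod 391)
3^64 ≡ 307^2 = 94249 ≡ 18 (mod 391)
3^128 ≡ 18^2 = 324 ≡ 324 (mod 391)
195 = 128 + 64 + 2 + 1 in binary powers of 2.
So 3^195 ≡ 324 · 18 · 9 · 3 ≡ 282 (mod 391).
Squaring chain: 282; never reaches −1, so base 3 is a Miller–Rabin witness that 391 is composite.

282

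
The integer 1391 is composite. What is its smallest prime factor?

1391 is odd.
Digit sum 14, not divisible by 3.
Ends in 1: not divisible by 5.
7: 1391 = 7·198 + 5
11: 1391 = 11·126 + 5
13: 1391 = 13·107

13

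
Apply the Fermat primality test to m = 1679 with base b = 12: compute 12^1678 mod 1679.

653

12^1 ≡ 12 (mod 1679)
12^2 ≡ 12^2 = 144 ≡ 144 (mod 1679)
12^4 ≡ 144^2 = 20736 ≡ 588 (mod 1679)
12^8 ≡ 588^2 = 345744 ≡ 1549 (mod 1679)
12^16 ≡ 1549^2 = 2399401 ≡ 110 (mod 1679)
12^32 ≡ 110^2 = 12100 ≡ 347 (mod 1679)
12^64 ≡ 347^2 = 120409 ≡ 1200 (mod 1679)
12^128 ≡ 1200^2 = 1440000 ≡ 1097 (mod 1679)
12^256 ≡ 1097^2 = 1203409 ≡ 1245 (mod 1679)
12^512 ≡ 1245^2 = 1550025 ≡ 308 (mod 1679)
12^1024 ≡ 308^2 = 94864 ≡ 840 (mod 1679)
1678 = 1024 + 512 + 128 + 8 + 4 + 2 in binary powers of 2.
So 12^1678 ≡ 840 · 308 · 1097 · 1549 · 588 · 144 ≡ 653 (mod 1679).
Since 653 ≠ 1, base 12 is a Fermat witness: 1679 is composite.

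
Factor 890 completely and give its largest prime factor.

89

890 = 2 · 445
445 = 5 · 89
89 is prime.
So 890 = 2 · 5 · 89; the largest prime factor is 89.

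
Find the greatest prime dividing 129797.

79

129797 = 31 · 4187
4187 = 53 · 79
79 is prime.
So 129797 = 31 · 53 · 79; the largest prime factor is 79.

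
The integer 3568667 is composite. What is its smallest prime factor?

79

3568667 is odd.
Digit sum 41, not divisible by 3.
Ends in 7: not divisible by 5.
7: 3568667 = 7·509809 + 4
11: 3568667 = 11·324424 + 3
13: 3568667 = 13·274512 + 11
17: 3568667 = 17·209921 + 10
19: 3568667 = 19·187824 + 11
23: 3568667 = 23·155159 + 10
29: 3568667 = 29·123057 + 14
31: 3568667 = 31·115118 + 9
37: 3568667 = 37·96450 + 17
41: 3568667 = 41·87040 + 27
43: 3568667 = 43·82992 + 11
47: 3568667 = 47·75929 + 4
53: 3568667 = 53·67333 + 18
59: 3568667 = 59·60485 + 52
61: 3568667 = 61·58502 + 45
67: 3568667 = 67·53263 + 46
71: 3568667 = 71·50262 + 65
73: 3568667 = 73·48885 + 62
79: 3568667 = 79·45173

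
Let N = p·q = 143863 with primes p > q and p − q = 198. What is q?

Since p = q + 198, we have 143863 = q(q + 198), so q² + 198q − 143863 = 0.
Discriminant: 198² + 4·143863 = 39204 + 575452 = 614656; √614656 = 784.
q = (−198 + 784)/2 = 293, and p = q + 198 = 491.
Check: 293 · 491 = 143863.

293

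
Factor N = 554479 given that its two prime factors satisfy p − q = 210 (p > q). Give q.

647

Since p = q + 210, we have 554479 = q(q + 210), so q² + 210q − 554479 = 0.
Discriminant: 210² + 4·554479 = 44100 + 2217916 = 2262016; √2262016 = 1504.
q = (−210 + 1504)/2 = 647, and p = q + 210 = 857.
Check: 647 · 857 = 554479.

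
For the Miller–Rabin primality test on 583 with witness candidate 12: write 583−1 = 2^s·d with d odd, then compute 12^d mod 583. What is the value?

56

583 − 1 = 582 = 2^1 · 291, so d = 291.
12^1 ≡ 12 (mod 583)
12^2 ≡ 12^2 = 144 ≡ 144 (mod 583)
12^4 ≡ 144^2 = 20736 ≡ 331 (mod 583)
12^8 ≡ 331^2 = 109561 ≡ 540 (mod 583)
12^16 ≡ 540^2 = 291600 ≡ 100 (mod 583)
12^32 ≡ 100^2 = 10000 ≡ 89 (mod 583)
12^64 ≡ 89^2 = 7921 ≡ 342 (mod 583)
12^128 ≡ 342^2 = 116964 ≡ 364 (mod 583)
12^256 ≡ 364^2 = 132496 ≡ 155 (mod 583)
291 = 256 + 32 + 2 + 1 in binary powers of 2.
So 12^291 ≡ 155 · 89 · 144 · 12 ≡ 56 (mod 583).
Squaring chain: 56; never reaches −1, so base 12 is a Miller–Rabin witness that 583 is composite.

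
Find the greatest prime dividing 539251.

89

539251 = 73 · 7387
7387 = 83 · 89
89 is prime.
So 539251 = 73 · 83 · 89; the largest prime factor is 89.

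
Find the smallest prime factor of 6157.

6157 is odd.
Digit sum 19, not divisible by 3.
Ends in 7: not divisible by 5.
7: 6157 = 7·879 + 4
11: 6157 = 11·559 + 8
13: 6157 = 13·473 + 8
17: 6157 = 17·362 + 3
19: 6157 = 19·324 + 1
23: 6157 = 23·267 + 16
29: 6157 = 29·212 + 9
31: 6157 = 31·198 + 19
37: 6157 = 37·166 + 15
41: 6157 = 41·150 + 7
43: 6157 = 43·143 + 8
47: 6157 = 47·131

47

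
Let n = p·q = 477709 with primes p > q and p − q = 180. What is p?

787

Since p = q + 180, we have 477709 = q(q + 180), so q² + 180q − 477709 = 0.
Discriminant: 180² + 4·477709 = 32400 + 1910836 = 1943236; √1943236 = 1394.
q = (−180 + 1394)/2 = 607, and p = q + 180 = 787.
Check: 607 · 787 = 477709.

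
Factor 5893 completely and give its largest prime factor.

83

5893 = 71 · 83
83 is prime.
So 5893 = 71 · 83; the largest prime factor is 83.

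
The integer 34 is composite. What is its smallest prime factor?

34 is even: 2 divides it.

2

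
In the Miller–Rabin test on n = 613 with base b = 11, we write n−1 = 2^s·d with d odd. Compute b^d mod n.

613 − 1 = 612 = 2^2 · 153, so d = 153.
11^1 ≡ 11 (mod 613)
11^2 ≡ 11^2 = 121 ≡ 121 (mod 613)
11^4 ≡ 121^2 = 14641 ≡ 542 (mod 613)
11^8 ≡ 542^2 = 293764 ≡ 137 (mod 613)
11^16 ≡ 137^2 = 18769 ≡ 379 (mod 613)
11^32 ≡ 379^2 = 143641 ≡ 199 (mod 613)
11^64 ≡ 199^2 = 39601 ≡ 369 (mod 613)
11^128 ≡ 369^2 = 136161 ≡ 75 (mod 613)
153 = 128 + 16 + 8 + 1 in binary powers of 2.
So 11^153 ≡ 75 · 379 · 137 · 11 ≡ 35 (mod 613).
Squaring chain: 35 → 612; reaches −1, so base 11 does not prove 613 composite.

35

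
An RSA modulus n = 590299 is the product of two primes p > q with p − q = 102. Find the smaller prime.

Since p = q + 102, we have 590299 = q(q + 102), so q² + 102q − 590299 = 0.
Discriminant: 102² + 4·590299 = 10404 + 2361196 = 2371600; √2371600 = 1540.
q = (−102 + 1540)/2 = 719, and p = q + 102 = 821.
Check: 719 · 821 = 590299.

719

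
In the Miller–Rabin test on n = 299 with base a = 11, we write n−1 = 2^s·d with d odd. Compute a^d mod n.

267

299 − 1 = 298 = 2^1 · 149, so d = 149.
11^1 ≡ 11 (mod 299)
11^2 ≡ 11^2 = 121 ≡ 121 (mod 299)
11^4 ≡ 121^2 = 14641 ≡ 289 (mod 299)
11^8 ≡ 289^2 = 83521 ≡ 100 (mod 299)
11^16 ≡ 100^2 = 10000 ≡ 133 (mod 299)
11^32 ≡ 133^2 = 17689 ≡ 48 (mod 299)
11^64 ≡ 48^2 = 2304 ≡ 211 (mod 299)
11^128 ≡ 211^2 = 44521 ≡ 269 (mod 299)
149 = 128 + 16 + 4 + 1 in binary powers of 2.
So 11^149 ≡ 269 · 133 · 289 · 11 ≡ 267 (mod 299).
Squaring chain: 267; never reaches −1, so base 11 is a Miller–Rabin witness that 299 is composite.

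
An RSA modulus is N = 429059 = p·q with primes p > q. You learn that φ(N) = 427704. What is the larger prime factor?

φ(n) = (p−1)(q−1) = n − (p+q) + 1, so p + q = 429059 − 427704 + 1 = 1356.
p and q are the roots of t² − 1356t + 429059 = 0.
Discriminant: 1356² − 4·429059 = 1838736 − 1716236 = 122500; √122500 = 350.
q = (1356 − 350)/2 = 503, p = (1356 + 350)/2 = 853.
Check: 503 · 853 = 429059.

853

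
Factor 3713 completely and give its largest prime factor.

79

3713 = 47 · 79
79 is prime.
So 3713 = 47 · 79; the largest prime factor is 79.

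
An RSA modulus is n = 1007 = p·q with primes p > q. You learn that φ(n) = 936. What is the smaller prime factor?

φ(n) = (p−1)(q−1) = n − (p+q) + 1, so p + q = 1007 − 936 + 1 = 72.
p and q are the roots of t² − 72t + 1007 = 0.
Discriminant: 72² − 4·1007 = 5184 − 4028 = 1156; √1156 = 34.
q = (72 − 34)/2 = 19, p = (72 + 34)/2 = 53.
Check: 19 · 53 = 1007.

19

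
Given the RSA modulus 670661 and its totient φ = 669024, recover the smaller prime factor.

φ(n) = (p−1)(q−1) = n − (p+q) + 1, so p + q = 670661 − 669024 + 1 = 1638.
p and q are the roots of t² − 1638t + 670661 = 0.
Discriminant: 1638² − 4·670661 = 2683044 − 2682644 = 400; √400 = 20.
q = (1638 − 20)/2 = 809, p = (1638 + 20)/2 = 829.
Check: 809 · 829 = 670661.

809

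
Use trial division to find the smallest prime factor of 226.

2

226 is even: 2 divides it.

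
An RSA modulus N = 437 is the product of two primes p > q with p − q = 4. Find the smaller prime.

19

Since p = q + 4, we have 437 = q(q + 4), so q² + 4q − 437 = 0.
Discriminant: 4² + 4·437 = 16 + 1748 = 1764; √1764 = 42.
q = (−4 + 42)/2 = 19, and p = q + 4 = 23.
Check: 19 · 23 = 437.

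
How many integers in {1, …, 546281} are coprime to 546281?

522928

Factor: 546281 = 47 · 59 · 197.
φ(546281) = (47−1) · (59−1) · (197−1) = 46 · 58 · 196 = 522928.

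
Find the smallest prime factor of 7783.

7783 is odd.
Digit sum 25, not divisible by 3.
Ends in 3: not divisible by 5.
7: 7783 = 7·1111 + 6
11: 7783 = 11·707 + 6
13: 7783 = 13·598 + 9
17: 7783 = 17·457 + 14
19: 7783 = 19·409 + 12
23: 7783 = 23·338 + 9
29: 7783 = 29·268 + 11
31: 7783 = 31·251 + 2
37: 7783 = 37·210 + 13
41: 7783 = 41·189 + 34
43: 7783 = 43·181

43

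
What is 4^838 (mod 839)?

4^1 ≡ 4 (mod 839)
4^2 ≡ 4^2 = 16 ≡ 16 (mod 839)
4^4 ≡ 16^2 = 256 ≡ 256 (mod 839)
4^8 ≡ 256^2 = 65536 ≡ 94 (mod 839)
4^16 ≡ 94^2 = 8836 ≡ 446 (mod 839)
4^32 ≡ 446^2 = 198916 ≡ 73 (mod 839)
4^64 ≡ 73^2 = 5329 ≡ 295 (mod 839)
4^128 ≡ 295^2 = 87025 ≡ 608 (mod 839)
4^256 ≡ 608^2 = 369664 ≡ 504 (mod 839)
4^512 ≡ 504^2 = 254016 ≡ 638 (mod 839)
838 = 512 + 256 + 64 + 4 + 2 in binary powers of 2.
So 4^838 ≡ 638 · 504 · 295 · 256 · 16 ≡ 1 (mod 839).
Since the result is 1, base 4 gives no evidence that 839 is composite.

1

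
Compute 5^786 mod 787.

1

5^1 ≡ 5 (mod 787)
5^2 ≡ 5^2 = 25 ≡ 25 (mod 787)
5^4 ≡ 25^2 = 625 ≡ 625 (mod 787)
5^8 ≡ 625^2 = 390625 ≡ 273 (mod 787)
5^16 ≡ 273^2 = 74529 ≡ 551 (mod 787)
5^32 ≡ 551^2 = 303601 ≡ 606 (mod 787)
5^64 ≡ 606^2 = 367236 ≡ 494 (mod 787)
5^128 ≡ 494^2 = 244036 ≡ 66 (mod 787)
5^256 ≡ 66^2 = 4356 ≡ 421 (mod 787)
5^512 ≡ 421^2 = 177241 ≡ 166 (mod 787)
786 = 512 + 256 + 16 + 2 in binary powers of 2.
So 5^786 ≡ 166 · 421 · 551 · 25 ≡ 1 (mod 787).
Since the result is 1, base 5 gives no evidence that 787 is composite.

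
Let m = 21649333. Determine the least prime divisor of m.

21649333 is odd.
Digit sum 31, not divisible by 3.
Ends in 3: not divisible by 5.
7: 21649333 = 7·3092761 + 6
11: 21649333 = 11·1968121 + 2
13: 21649333 = 13·1665333 + 4
17: 21649333 = 17·1273490 + 3
19: 21649333 = 19·1139438 + 11
23: 21649333 = 23·941275 + 8
29: 21649333 = 29·746528 + 21
31: 21649333 = 31·698365 + 18
37: 21649333 = 37·585117 + 4
41: 21649333 = 41·528032 + 21
43: 21649333 = 43·503472 + 37
47: 21649333 = 47·460624 + 5
53: 21649333 = 53·408477 + 52
59: 21649333 = 59·366937 + 50
61: 21649333 = 61·354907 + 6
67: 21649333 = 67·323124 + 25
71: 21649333 = 71·304920 + 13
73: 21649333 = 73·296566 + 15
79: 21649333 = 79·274042 + 15
83: 21649333 = 83·260835 + 28
89: 21649333 = 89·243250 + 83
97: 21649333 = 97·223189

97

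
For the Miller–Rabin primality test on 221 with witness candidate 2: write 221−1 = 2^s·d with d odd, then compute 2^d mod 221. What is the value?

128

221 − 1 = 220 = 2^2 · 55, so d = 55.
2^1 ≡ 2 (mod 221)
2^2 ≡ 2^2 = 4 ≡ 4 (mod 221)
2^4 ≡ 4^2 = 16 ≡ 16 (mod 221)
2^8 ≡ 16^2 = 256 ≡ 35 (mod 221)
2^16 ≡ 35^2 = 1225 ≡ 120 (mod 221)
2^32 ≡ 120^2 = 14400 ≡ 35 (mod 221)
55 = 32 + 16 + 4 + 2 + 1 in binary powers of 2.
So 2^55 ≡ 35 · 120 · 16 · 4 · 2 ≡ 128 (mod 221).
Squaring chain: 128 → 30; never reaches −1, so base 2 is a Miller–Rabin witness that 221 is composite.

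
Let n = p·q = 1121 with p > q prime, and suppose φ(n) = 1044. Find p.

φ(n) = (p−1)(q−1) = n − (p+q) + 1, so p + q = 1121 − 1044 + 1 = 78.
p and q are the roots of t² − 78t + 1121 = 0.
Discriminant: 78² − 4·1121 = 6084 − 4484 = 1600; √1600 = 40.
q = (78 − 40)/2 = 19, p = (78 + 40)/2 = 59.
Check: 19 · 59 = 1121.

59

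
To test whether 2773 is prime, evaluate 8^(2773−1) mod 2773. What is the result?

1941

8^1 ≡ 8 (mod 2773)
8^2 ≡ 8^2 = 64 ≡ 64 (mod 2773)
8^4 ≡ 64^2 = 4096 ≡ 1323 (mod 2773)
8^8 ≡ 1323^2 = 1750329 ≡ 566 (mod 2773)
8^16 ≡ 566^2 = 320356 ≡ 1461 (mod 2773)
8^32 ≡ 1461^2 = 2134521 ≡ 2084 (mod 2773)
8^64 ≡ 2084^2 = 4343056 ≡ 538 (mod 2773)
8^128 ≡ 538^2 = 289444 ≡ 1052 (mod 2773)
8^256 ≡ 1052^2 = 1106704 ≡ 277 (mod 2773)
8^512 ≡ 277^2 = 76729 ≡ 1858 (mod 2773)
8^1024 ≡ 1858^2 = 3452164 ≡ 2552 (mod 2773)
8^2048 ≡ 2552^2 = 6512704 ≡ 1700 (mod 2773)
2772 = 2048 + 512 + 128 + 64 + 16 + 4 in binary powers of 2.
So 8^2772 ≡ 1700 · 1858 · 1052 · 538 · 1461 · 1323 ≡ 1941 (mod 2773).
Since 1941 ≠ 1, base 8 is a Fermat witness: 2773 is composite.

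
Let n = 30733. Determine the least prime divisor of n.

30733 is odd.
Digit sum 16, not divisible by 3.
Ends in 3: not divisible by 5.
7: 30733 = 7·4390 + 3
11: 30733 = 11·2793 + 10
13: 30733 = 13·2364 + 1
17: 30733 = 17·1807 + 14
19: 30733 = 19·1617 + 10
23: 30733 = 23·1336 + 5
29: 30733 = 29·1059 + 22
31: 30733 = 31·991 + 12
37: 30733 = 37·830 + 23
41: 30733 = 41·749 + 24
43: 30733 = 43·714 + 31
47: 30733 = 47·653 + 42
53: 30733 = 53·579 + 46
59: 30733 = 59·520 + 53
61: 30733 = 61·503 + 50
67: 30733 = 67·458 + 47
71: 30733 = 71·432 + 61
73: 30733 = 73·421

73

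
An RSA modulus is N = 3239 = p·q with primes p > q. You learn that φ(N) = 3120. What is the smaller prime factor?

φ(n) = (p−1)(q−1) = n − (p+q) + 1, so p + q = 3239 − 3120 + 1 = 120.
p and q are the roots of t² − 120t + 3239 = 0.
Discriminant: 120² − 4·3239 = 14400 − 12956 = 1444; √1444 = 38.
q = (120 − 38)/2 = 41, p = (120 + 38)/2 = 79.
Check: 41 · 79 = 3239.

41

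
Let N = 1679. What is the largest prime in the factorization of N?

73

1679 = 23 · 73
73 is prime.
So 1679 = 23 · 73; the largest prime factor is 73.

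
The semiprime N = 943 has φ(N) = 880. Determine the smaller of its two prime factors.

23

φ(n) = (p−1)(q−1) = n − (p+q) + 1, so p + q = 943 − 880 + 1 = 64.
p and q are the roots of t² − 64t + 943 = 0.
Discriminant: 64² − 4·943 = 4096 − 3772 = 324; √324 = 18.
q = (64 − 18)/2 = 23, p = (64 + 18)/2 = 41.
Check: 23 · 41 = 943.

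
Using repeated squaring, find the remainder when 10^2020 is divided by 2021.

10^1 ≡ 10 (mod 2021)
10^2 ≡ 10^2 = 100 ≡ 100 (mod 2021)
10^4 ≡ 100^2 = 10000 ≡ 1916 (mod 2021)
10^8 ≡ 1916^2 = 3671056 ≡ 920 (mod 2021)
10^16 ≡ 920^2 = 846400 ≡ 1622 (mod 2021)
10^32 ≡ 1622^2 = 2630884 ≡ 1563 (mod 2021)
10^64 ≡ 1563^2 = 2442969 ≡ 1601 (mod 2021)
10^128 ≡ 1601^2 = 2563201 ≡ 573 (mod 2021)
10^256 ≡ 573^2 = 328329 ≡ 927 (mod 2021)
10^512 ≡ 927^2 = 859329 ≡ 404 (mod 2021)
10^1024 ≡ 404^2 = 163216 ≡ 1536 (mod 2021)
2020 = 1024 + 512 + 256 + 128 + 64 + 32 + 4 in binary powers of 2.
So 10^2020 ≡ 1536 · 404 · 927 · 573 · 1601 · 1563 · 1916 ≡ 1615 (mod 2021).
Since 1615 ≠ 1, base 10 is a Fermat witness: 2021 is composite.

1615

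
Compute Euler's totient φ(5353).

Factor: 5353 = 53 · 101.
φ(5353) = (53−1) · (101−1) = 52 · 100 = 5200.

5200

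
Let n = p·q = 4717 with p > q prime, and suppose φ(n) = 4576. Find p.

89

φ(n) = (p−1)(q−1) = n − (p+q) + 1, so p + q = 4717 − 4576 + 1 = 142.
p and q are the roots of t² − 142t + 4717 = 0.
Discriminant: 142² − 4·4717 = 20164 − 18868 = 1296; √1296 = 36.
q = (142 − 36)/2 = 53, p = (142 + 36)/2 = 89.
Check: 53 · 89 = 4717.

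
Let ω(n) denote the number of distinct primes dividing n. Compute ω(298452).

6

298452 = 2^2 · 74613
74613 = 3 · 24871
24871 = 7 · 3553
3553 = 11 · 323
323 = 17 · 19
298452 = 2^2 · 3 · 7 · 11 · 17 · 19, which has 6 distinct prime factors.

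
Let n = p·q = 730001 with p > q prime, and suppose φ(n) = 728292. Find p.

φ(n) = (p−1)(q−1) = n − (p+q) + 1, so p + q = 730001 − 728292 + 1 = 1710.
p and q are the roots of t² − 1710t + 730001 = 0.
Discriminant: 1710² − 4·730001 = 2924100 − 2920004 = 4096; √4096 = 64.
q = (1710 − 64)/2 = 823, p = (1710 + 64)/2 = 887.
Check: 823 · 887 = 730001.

887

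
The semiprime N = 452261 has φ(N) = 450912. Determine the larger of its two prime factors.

φ(n) = (p−1)(q−1) = n − (p+q) + 1, so p + q = 452261 − 450912 + 1 = 1350.
p and q are the roots of t² − 1350t + 452261 = 0.
Discriminant: 1350² − 4·452261 = 1822500 − 1809044 = 13456; √13456 = 116.
q = (1350 − 116)/2 = 617, p = (1350 + 116)/2 = 733.
Check: 617 · 733 = 452261.

733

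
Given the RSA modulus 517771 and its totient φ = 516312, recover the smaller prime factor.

607

φ(n) = (p−1)(q−1) = n − (p+q) + 1, so p + q = 517771 − 516312 + 1 = 1460.
p and q are the roots of t² − 1460t + 517771 = 0.
Discriminant: 1460² − 4·517771 = 2131600 − 2071084 = 60516; √60516 = 246.
q = (1460 − 246)/2 = 607, p = (1460 + 246)/2 = 853.
Check: 607 · 853 = 517771.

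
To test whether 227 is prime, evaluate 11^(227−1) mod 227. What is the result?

11^1 ≡ 11 (mod 227)
11^2 ≡ 11^2 = 121 ≡ 121 (mod 227)
11^4 ≡ 121^2 = 14641 ≡ 113 (mod 227)
11^8 ≡ 113^2 = 12769 ≡ 57 (mod 227)
11^16 ≡ 57^2 = 3249 ≡ 71 (mod 227)
11^32 ≡ 71^2 = 5041 ≡ 47 (mod 227)
11^64 ≡ 47^2 = 2209 ≡ 166 (mod 227)
11^128 ≡ 166^2 = 27556 ≡ 89 (mod 227)
226 = 128 + 64 + 32 + 2 in binary powers of 2.
So 11^226 ≡ 89 · 166 · 47 · 121 ≡ 1 (mod 227).
Since the result is 1, base 11 gives no evidence that 227 is composite.

1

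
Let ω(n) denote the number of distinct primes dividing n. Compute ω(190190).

190190 = 2 · 95095
95095 = 5 · 19019
19019 = 7 · 2717
2717 = 11 · 247
247 = 13 · 19
190190 = 2 · 5 · 7 · 11 · 13 · 19, which has 6 distinct prime factors.

6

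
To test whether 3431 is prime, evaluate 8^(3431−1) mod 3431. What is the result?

1687

8^1 ≡ 8 (mod 3431)
8^2 ≡ 8^2 = 64 ≡ 64 (mod 3431)
8^4 ≡ 64^2 = 4096 ≡ 665 (mod 3431)
8^8 ≡ 665^2 = 442225 ≡ 3057 (mod 3431)
8^16 ≡ 3057^2 = 9345249 ≡ 2636 (mod 3431)
8^32 ≡ 2636^2 = 6948496 ≡ 721 (mod 3431)
8^64 ≡ 721^2 = 519841 ≡ 1760 (mod 3431)
8^128 ≡ 1760^2 = 3097600 ≡ 2838 (mod 3431)
8^256 ≡ 2838^2 = 8054244 ≡ 1687 (mod 3431)
8^512 ≡ 1687^2 = 2845969 ≡ 1670 (mod 3431)
8^1024 ≡ 1670^2 = 2788900 ≡ 2928 (mod 3431)
8^2048 ≡ 2928^2 = 8573184 ≡ 2546 (mod 3431)
3430 = 2048 + 1024 + 256 + 64 + 32 + 4 + 2 in binary powers of 2.
So 8^3430 ≡ 2546 · 2928 · 1687 · 1760 · 721 · 665 · 64 ≡ 1687 (mod 3431).
Since 1687 ≠ 1, base 8 is a Fermat witness: 3431 is composite.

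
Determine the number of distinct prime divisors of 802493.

3

802493 = 23^2 · 1517
1517 = 37 · 41
802493 = 23^2 · 37 · 41, which has 3 distinct prime factors.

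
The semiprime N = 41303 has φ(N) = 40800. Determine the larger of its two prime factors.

φ(n) = (p−1)(q−1) = n − (p+q) + 1, so p + q = 41303 − 40800 + 1 = 504.
p and q are the roots of t² − 504t + 41303 = 0.
Discriminant: 504² − 4·41303 = 254016 − 165212 = 88804; √88804 = 298.
q = (504 − 298)/2 = 103, p = (504 + 298)/2 = 401.
Check: 103 · 401 = 41303.

401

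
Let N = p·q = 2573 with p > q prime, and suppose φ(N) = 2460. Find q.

φ(n) = (p−1)(q−1) = n − (p+q) + 1, so p + q = 2573 − 2460 + 1 = 114.
p and q are the roots of t² − 114t + 2573 = 0.
Discriminant: 114² − 4·2573 = 12996 − 10292 = 2704; √2704 = 52.
q = (114 − 52)/2 = 31, p = (114 + 52)/2 = 83.
Check: 31 · 83 = 2573.

31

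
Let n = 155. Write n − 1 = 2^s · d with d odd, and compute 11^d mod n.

96

155 − 1 = 154 = 2^1 · 77, so d = 77.
11^1 ≡ 11 (mod 155)
11^2 ≡ 11^2 = 121 ≡ 121 (mod 155)
11^4 ≡ 121^2 = 14641 ≡ 71 (mod 155)
11^8 ≡ 71^2 = 5041 ≡ 81 (mod 155)
11^16 ≡ 81^2 = 6561 ≡ 51 (mod 155)
11^32 ≡ 51^2 = 2601 ≡ 121 (mod 155)
11^64 ≡ 121^2 = 14641 ≡ 71 (mod 155)
77 = 64 + 8 + 4 + 1 in binary powers of 2.
So 11^77 ≡ 71 · 81 · 71 · 11 ≡ 96 (mod 155).
Squaring chain: 96; never reaches −1, so base 11 is a Miller–Rabin witness that 155 is composite.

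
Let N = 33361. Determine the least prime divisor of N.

73

33361 is odd.
Digit sum 16, not divisible by 3.
Ends in 1: not divisible by 5.
7: 33361 = 7·4765 + 6
11: 33361 = 11·3032 + 9
13: 33361 = 13·2566 + 3
17: 33361 = 17·1962 + 7
19: 33361 = 19·1755 + 16
23: 33361 = 23·1450 + 11
29: 33361 = 29·1150 + 11
31: 33361 = 31·1076 + 5
37: 33361 = 37·901 + 24
41: 33361 = 41·813 + 28
43: 33361 = 43·775 + 36
47: 33361 = 47·709 + 38
53: 33361 = 53·629 + 24
59: 33361 = 59·565 + 26
61: 33361 = 61·546 + 55
67: 33361 = 67·497 + 62
71: 33361 = 71·469 + 62
73: 33361 = 73·457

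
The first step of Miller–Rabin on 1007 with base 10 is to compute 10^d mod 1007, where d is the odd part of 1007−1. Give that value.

876

1007 − 1 = 1006 = 2^1 · 503, so d = 503.
10^1 ≡ 10 (mod 1007)
10^2 ≡ 10^2 = 100 ≡ 100 (mod 1007)
10^4 ≡ 100^2 = 10000 ≡ 937 (mod 1007)
10^8 ≡ 937^2 = 877969 ≡ 872 (mod 1007)
10^16 ≡ 872^2 = 760384 ≡ 99 (mod 1007)
10^32 ≡ 99^2 = 9801 ≡ 738 (mod 1007)
10^64 ≡ 738^2 = 544644 ≡ 864 (mod 1007)
10^128 ≡ 864^2 = 746496 ≡ 309 (mod 1007)
10^256 ≡ 309^2 = 95481 ≡ 823 (mod 1007)
503 = 256 + 128 + 64 + 32 + 16 + 4 + 2 + 1 in binary powers of 2.
So 10^503 ≡ 823 · 309 · 864 · 738 · 99 · 937 · 100 · 10 ≡ 876 (mod 1007).
Squaring chain: 876; never reaches −1, so base 10 is a Miller–Rabin witness that 1007 is composite.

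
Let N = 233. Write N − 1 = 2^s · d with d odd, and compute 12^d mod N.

221

233 − 1 = 232 = 2^3 · 29, so d = 29.
12^1 ≡ 12 (mod 233)
12^2 ≡ 12^2 = 144 ≡ 144 (mod 233)
12^4 ≡ 144^2 = 20736 ≡ 232 (mod 233)
12^8 ≡ 232^2 = 53824 ≡ 1 (mod 233)
12^16 ≡ 1^2 = 1 ≡ 1 (mod 233)
29 = 16 + 8 + 4 + 1 in binary powers of 2.
So 12^29 ≡ 1 · 1 · 232 · 12 ≡ 221 (mod 233).
Squaring chain: 221 → 144 → 232; reaches −1, so base 12 does not prove 233 composite.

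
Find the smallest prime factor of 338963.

338963 is odd.
Digit sum 32, not divisible by 3.
Ends in 3: not divisible by 5.
7: 338963 = 7·48423 + 2
11: 338963 = 11·30814 + 9
13: 338963 = 13·26074 + 1
17: 338963 = 17·19939

17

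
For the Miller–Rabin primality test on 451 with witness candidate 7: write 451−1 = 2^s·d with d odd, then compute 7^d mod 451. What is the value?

208

451 − 1 = 450 = 2^1 · 225, so d = 225.
7^1 ≡ 7 (mod 451)
7^2 ≡ 7^2 = 49 ≡ 49 (mod 451)
7^4 ≡ 49^2 = 2401 ≡ 146 (mod 451)
7^8 ≡ 146^2 = 21316 ≡ 119 (mod 451)
7^16 ≡ 119^2 = 14161 ≡ 180 (mod 451)
7^32 ≡ 180^2 = 32400 ≡ 379 (mod 451)
7^64 ≡ 379^2 = 143641 ≡ 223 (mod 451)
7^128 ≡ 223^2 = 49729 ≡ 119 (mod 451)
225 = 128 + 64 + 32 + 1 in binary powers of 2.
So 7^225 ≡ 119 · 223 · 379 · 7 ≡ 208 (mod 451).
Squaring chain: 208; never reaches −1, so base 7 is a Miller–Rabin witness that 451 is composite.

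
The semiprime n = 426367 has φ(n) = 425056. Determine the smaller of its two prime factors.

593

φ(n) = (p−1)(q−1) = n − (p+q) + 1, so p + q = 426367 − 425056 + 1 = 1312.
p and q are the roots of t² − 1312t + 426367 = 0.
Discriminant: 1312² − 4·426367 = 1721344 − 1705468 = 15876; √15876 = 126.
q = (1312 − 126)/2 = 593, p = (1312 + 126)/2 = 719.
Check: 593 · 719 = 426367.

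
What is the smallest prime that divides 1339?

13

1339 is odd.
Digit sum 16, not divisible by 3.
Ends in 9: not divisible by 5.
7: 1339 = 7·191 + 2
11: 1339 = 11·121 + 8
13: 1339 = 13·103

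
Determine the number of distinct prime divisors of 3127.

3127 = 53 · 59
3127 = 53 · 59, which has 2 distinct prime factors.

2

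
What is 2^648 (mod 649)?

80

2^1 ≡ 2 (mod 649)
2^2 ≡ 2^2 = 4 ≡ 4 (mod 649)
2^4 ≡ 4^2 = 16 ≡ 16 (mod 649)
2^8 ≡ 16^2 = 256 ≡ 256 (mod 649)
2^16 ≡ 256^2 = 65536 ≡ 636 (mod 649)
2^32 ≡ 636^2 = 404496 ≡ 169 (mod 649)
2^64 ≡ 169^2 = 28561 ≡ 5 (mod 649)
2^128 ≡ 5^2 = 25 ≡ 25 (mod 649)
2^256 ≡ 25^2 = 625 ≡ 625 (mod 649)
2^512 ≡ 625^2 = 390625 ≡ 576 (mod 649)
648 = 512 + 128 + 8 in binary powers of 2.
So 2^648 ≡ 576 · 25 · 256 ≡ 80 (mod 649).
Since 80 ≠ 1, base 2 is a Fermat witness: 649 is composite.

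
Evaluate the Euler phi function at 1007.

Factor: 1007 = 19 · 53.
φ(1007) = (19−1) · (53−1) = 18 · 52 = 936.

936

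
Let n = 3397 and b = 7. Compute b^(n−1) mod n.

3054

7^1 ≡ 7 (mod 3397)
7^2 ≡ 7^2 = 49 ≡ 49 (mod 3397)
7^4 ≡ 49^2 = 2401 ≡ 2401 (mod 3397)
7^8 ≡ 2401^2 = 5764801 ≡ 92 (mod 3397)
7^16 ≡ 92^2 = 8464 ≡ 1670 (mod 3397)
7^32 ≡ 1670^2 = 2788900 ≡ 3360 (mod 3397)
7^64 ≡ 3360^2 = 11289600 ≡ 1369 (mod 3397)
7^128 ≡ 1369^2 = 1874161 ≡ 2414 (mod 3397)
7^256 ≡ 2414^2 = 5827396 ≡ 1541 (mod 3397)
7^512 ≡ 1541^2 = 2374681 ≡ 178 (mod 3397)
7^1024 ≡ 178^2 = 31684 ≡ 1111 (mod 3397)
7^2048 ≡ 1111^2 = 1234321 ≡ 1210 (mod 3397)
3396 = 2048 + 1024 + 256 + 64 + 4 in binary powers of 2.
So 7^3396 ≡ 1210 · 1111 · 1541 · 1369 · 2401 ≡ 3054 (mod 3397).
Since 3054 ≠ 1, base 7 is a Fermat witness: 3397 is composite.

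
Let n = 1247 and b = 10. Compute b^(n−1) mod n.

608

10^1 ≡ 10 (mod 1247)
10^2 ≡ 10^2 = 100 ≡ 100 (mod 1247)
10^4 ≡ 100^2 = 10000 ≡ 24 (mod 1247)
10^8 ≡ 24^2 = 576 ≡ 576 (mod 1247)
10^16 ≡ 576^2 = 331776 ≡ 74 (mod 1247)
10^32 ≡ 74^2 = 5476 ≡ 488 (mod 1247)
10^64 ≡ 488^2 = 238144 ≡ 1214 (mod 1247)
10^128 ≡ 1214^2 = 1473796 ≡ 1089 (mod 1247)
10^256 ≡ 1089^2 = 1185921 ≡ 24 (mod 1247)
10^512 ≡ 24^2 = 576 ≡ 576 (mod 1247)
10^1024 ≡ 576^2 = 331776 ≡ 74 (mod 1247)
1246 = 1024 + 128 + 64 + 16 + 8 + 4 + 2 in binary powers of 2.
So 10^1246 ≡ 74 · 1089 · 1214 · 74 · 576 · 24 · 100 ≡ 608 (mod 1247).
Since 608 ≠ 1, base 10 is a Fermat witness: 1247 is composite.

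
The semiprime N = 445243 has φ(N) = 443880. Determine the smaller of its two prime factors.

φ(n) = (p−1)(q−1) = n − (p+q) + 1, so p + q = 445243 − 443880 + 1 = 1364.
p and q are the roots of t² − 1364t + 445243 = 0.
Discriminant: 1364² − 4·445243 = 1860496 − 1780972 = 79524; √79524 = 282.
q = (1364 − 282)/2 = 541, p = (1364 + 282)/2 = 823.
Check: 541 · 823 = 445243.

541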